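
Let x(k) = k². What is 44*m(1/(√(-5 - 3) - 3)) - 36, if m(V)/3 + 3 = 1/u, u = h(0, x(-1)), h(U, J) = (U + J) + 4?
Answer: -2028/5 ≈ -405.60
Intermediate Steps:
h(U, J) = 4 + J + U (h(U, J) = (J + U) + 4 = 4 + J + U)
u = 5 (u = 4 + (-1)² + 0 = 4 + 1 + 0 = 5)
m(V) = -42/5 (m(V) = -9 + 3/5 = -9 + 3*(⅕) = -9 + ⅗ = -42/5)
44*m(1/(√(-5 - 3) - 3)) - 36 = 44*(-42/5) - 36 = -1848/5 - 36 = -2028/5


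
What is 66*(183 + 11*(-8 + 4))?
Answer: 9174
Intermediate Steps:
66*(183 + 11*(-8 + 4)) = 66*(183 + 11*(-4)) = 66*(183 - 44) = 66*139 = 9174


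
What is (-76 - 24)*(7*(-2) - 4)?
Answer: 1800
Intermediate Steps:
(-76 - 24)*(7*(-2) - 4) = -100*(-14 - 4) = -100*(-18) = 1800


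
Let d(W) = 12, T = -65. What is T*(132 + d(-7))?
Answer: -9360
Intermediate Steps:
T*(132 + d(-7)) = -65*(132 + 12) = -65*144 = -9360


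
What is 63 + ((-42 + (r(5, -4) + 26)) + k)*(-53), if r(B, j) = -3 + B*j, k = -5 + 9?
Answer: 1918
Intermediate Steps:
k = 4
63 + ((-42 + (r(5, -4) + 26)) + k)*(-53) = 63 + ((-42 + ((-3 + 5*(-4)) + 26)) + 4)*(-53) = 63 + ((-42 + ((-3 - 20) + 26)) + 4)*(-53) = 63 + ((-42 + (-23 + 26)) + 4)*(-53) = 63 + ((-42 + 3) + 4)*(-53) = 63 + (-39 + 4)*(-53) = 63 - 35*(-53) = 63 + 1855 = 1918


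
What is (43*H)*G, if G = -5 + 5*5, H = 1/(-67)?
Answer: -860/67 ≈ -12.836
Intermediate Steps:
H = -1/67 ≈ -0.014925
G = 20 (G = -5 + 25 = 20)
(43*H)*G = (43*(-1/67))*20 = -43/67*20 = -860/67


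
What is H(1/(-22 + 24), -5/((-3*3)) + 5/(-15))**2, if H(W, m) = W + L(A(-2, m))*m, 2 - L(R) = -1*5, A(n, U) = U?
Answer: 1369/324 ≈ 4.2253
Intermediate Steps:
L(R) = 7 (L(R) = 2 - (-1)*5 = 2 - 1*(-5) = 2 + 5 = 7)
H(W, m) = W + 7*m
H(1/(-22 + 24), -5/((-3*3)) + 5/(-15))**2 = (1/(-22 + 24) + 7*(-5/((-3*3)) + 5/(-15)))**2 = (1/2 + 7*(-5/(-9) + 5*(-1/15)))**2 = (1/2 + 7*(-5*(-1/9) - 1/3))**2 = (1/2 + 7*(5/9 - 1/3))**2 = (1/2 + 7*(2/9))**2 = (1/2 + 14/9)**2 = (37/18)**2 = 1369/324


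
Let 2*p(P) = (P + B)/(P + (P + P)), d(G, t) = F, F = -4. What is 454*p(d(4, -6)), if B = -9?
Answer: 2951/12 ≈ 245.92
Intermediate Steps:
d(G, t) = -4
p(P) = (-9 + P)/(6*P) (p(P) = ((P - 9)/(P + (P + P)))/2 = ((-9 + P)/(P + 2*P))/2 = ((-9 + P)/((3*P)))/2 = ((-9 + P)*(1/(3*P)))/2 = ((-9 + P)/(3*P))/2 = (-9 + P)/(6*P))
454*p(d(4, -6)) = 454*((⅙)*(-9 - 4)/(-4)) = 454*((⅙)*(-¼)*(-13)) = 454*(13/24) = 2951/12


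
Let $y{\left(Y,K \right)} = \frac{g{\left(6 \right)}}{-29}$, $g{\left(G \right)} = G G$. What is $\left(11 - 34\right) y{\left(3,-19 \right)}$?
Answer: $\frac{828}{29} \approx 28.552$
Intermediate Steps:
$g{\left(G \right)} = G^{2}$
$y{\left(Y,K \right)} = - \frac{36}{29}$ ($y{\left(Y,K \right)} = \frac{6^{2}}{-29} = 36 \left(- \frac{1}{29}\right) = - \frac{36}{29}$)
$\left(11 - 34\right) y{\left(3,-19 \right)} = \left(11 - 34\right) \left(- \frac{36}{29}\right) = \left(-23\right) \left(- \frac{36}{29}\right) = \frac{828}{29}$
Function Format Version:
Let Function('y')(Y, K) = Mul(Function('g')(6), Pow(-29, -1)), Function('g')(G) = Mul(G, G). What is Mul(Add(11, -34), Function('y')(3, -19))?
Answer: Rational(828, 29) ≈ 28.552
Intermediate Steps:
Function('g')(G) = Pow(G, 2)
Function('y')(Y, K) = Rational(-36, 29) (Function('y')(Y, K) = Mul(Pow(6, 2), Pow(-29, -1)) = Mul(36, Rational(-1, 29)) = Rational(-36, 29))
Mul(Add(11, -34), Function('y')(3, -19)) = Mul(Add(11, -34), Rational(-36, 29)) = Mul(-23, Rational(-36, 29)) = Rational(828, 29)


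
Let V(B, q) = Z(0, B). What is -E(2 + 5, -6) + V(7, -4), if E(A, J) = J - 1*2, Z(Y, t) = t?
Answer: 15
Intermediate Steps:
V(B, q) = B
E(A, J) = -2 + J (E(A, J) = J - 2 = -2 + J)
-E(2 + 5, -6) + V(7, -4) = -(-2 - 6) + 7 = -1*(-8) + 7 = 8 + 7 = 15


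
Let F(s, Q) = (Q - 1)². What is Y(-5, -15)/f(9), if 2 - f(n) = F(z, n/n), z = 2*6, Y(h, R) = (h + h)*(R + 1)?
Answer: 70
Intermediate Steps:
Y(h, R) = 2*h*(1 + R) (Y(h, R) = (2*h)*(1 + R) = 2*h*(1 + R))
z = 12
F(s, Q) = (-1 + Q)²
f(n) = 2 (f(n) = 2 - (-1 + n/n)² = 2 - (-1 + 1)² = 2 - 1*0² = 2 - 1*0 = 2 + 0 = 2)
Y(-5, -15)/f(9) = (2*(-5)*(1 - 15))/2 = (2*(-5)*(-14))*(½) = 140*(½) = 70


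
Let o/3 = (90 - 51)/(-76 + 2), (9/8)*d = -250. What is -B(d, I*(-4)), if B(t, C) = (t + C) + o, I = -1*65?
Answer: -24107/666 ≈ -36.197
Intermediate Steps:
d = -2000/9 (d = (8/9)*(-250) = -2000/9 ≈ -222.22)
o = -117/74 (o = 3*((90 - 51)/(-76 + 2)) = 3*(39/(-74)) = 3*(39*(-1/74)) = 3*(-39/74) = -117/74 ≈ -1.5811)
I = -65
B(t, C) = -117/74 + C + t (B(t, C) = (t + C) - 117/74 = (C + t) - 117/74 = -117/74 + C + t)
-B(d, I*(-4)) = -(-117/74 - 65*(-4) - 2000/9) = -(-117/74 + 260 - 2000/9) = -1*24107/666 = -24107/666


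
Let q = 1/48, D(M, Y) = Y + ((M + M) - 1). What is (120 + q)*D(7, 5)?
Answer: 17283/8 ≈ 2160.4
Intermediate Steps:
D(M, Y) = -1 + Y + 2*M (D(M, Y) = Y + (2*M - 1) = Y + (-1 + 2*M) = -1 + Y + 2*M)
q = 1/48 ≈ 0.020833
(120 + q)*D(7, 5) = (120 + 1/48)*(-1 + 5 + 2*7) = 5761*(-1 + 5 + 14)/48 = (5761/48)*18 = 17283/8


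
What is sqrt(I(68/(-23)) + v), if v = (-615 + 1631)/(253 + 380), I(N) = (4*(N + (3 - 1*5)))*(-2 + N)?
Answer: 2*sqrt(5292407922)/14559 ≈ 9.9937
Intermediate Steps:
I(N) = (-8 + 4*N)*(-2 + N) (I(N) = (4*(N + (3 - 5)))*(-2 + N) = (4*(N - 2))*(-2 + N) = (4*(-2 + N))*(-2 + N) = (-8 + 4*N)*(-2 + N))
v = 1016/633 ≈ 1.6051
sqrt(I(68/(-23)) + v) = sqrt((16 - 1088/(-23) + 4*(68/(-23))**2) + 1016/633) = sqrt((16 - 1088*(-1)/23 + 4*(68*(-1/23))**2) + 1016/633) = sqrt((16 - 16*(-68/23) + 4*(-68/23)**2) + 1016/633) = sqrt((16 + 1088/23 + 4*(4624/529)) + 1016/633) = sqrt((16 + 1088/23 + 18496/529) + 1016/633) = sqrt(51984/529 + 1016/633) = sqrt(33443336/334857) = 2*sqrt(5292407922)/14559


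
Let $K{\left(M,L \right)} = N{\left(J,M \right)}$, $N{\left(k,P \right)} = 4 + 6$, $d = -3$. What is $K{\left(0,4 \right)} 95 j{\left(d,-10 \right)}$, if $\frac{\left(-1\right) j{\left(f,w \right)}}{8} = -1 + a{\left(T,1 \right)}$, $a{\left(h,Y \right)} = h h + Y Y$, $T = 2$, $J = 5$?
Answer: $-30400$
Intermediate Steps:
$N{\left(k,P \right)} = 10$
$K{\left(M,L \right)} = 10$
$a{\left(h,Y \right)} = Y^{2} + h^{2}$ ($a{\left(h,Y \right)} = h^{2} + Y^{2} = Y^{2} + h^{2}$)
$j{\left(f,w \right)} = -32$ ($j{\left(f,w \right)} = - 8 \left(-1 + \left(1^{2} + 2^{2}\right)\right) = - 8 \left(-1 + \left(1 + 4\right)\right) = - 8 \left(-1 + 5\right) = \left(-8\right) 4 = -32$)
$K{\left(0,4 \right)} 95 j{\left(d,-10 \right)} = 10 \cdot 95 \left(-32\right) = 950 \left(-32\right) = -30400$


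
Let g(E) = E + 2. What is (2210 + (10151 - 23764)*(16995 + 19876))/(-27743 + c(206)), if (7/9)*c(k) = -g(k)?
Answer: 3513458991/196073 ≈ 17919.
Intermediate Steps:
g(E) = 2 + E
c(k) = -18/7 - 9*k/7 (c(k) = 9*(-(2 + k))/7 = 9*(-2 - k)/7 = -18/7 - 9*k/7)
(2210 + (10151 - 23764)*(16995 + 19876))/(-27743 + c(206)) = (2210 + (10151 - 23764)*(16995 + 19876))/(-27743 + (-18/7 - 9/7*206)) = (2210 - 13613*36871)/(-27743 + (-18/7 - 1854/7)) = (2210 - 501924923)/(-27743 - 1872/7) = -501922713/(-196073/7) = -501922713*(-7/196073) = 3513458991/196073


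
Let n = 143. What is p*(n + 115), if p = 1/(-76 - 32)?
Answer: -43/18 ≈ -2.3889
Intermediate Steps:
p = -1/108 (p = 1/(-108) = -1/108 ≈ -0.0092593)
p*(n + 115) = -(143 + 115)/108 = -1/108*258 = -43/18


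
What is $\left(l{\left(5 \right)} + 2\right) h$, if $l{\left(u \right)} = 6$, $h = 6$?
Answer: $48$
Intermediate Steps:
$\left(l{\left(5 \right)} + 2\right) h = \left(6 + 2\right) 6 = 8 \cdot 6 = 48$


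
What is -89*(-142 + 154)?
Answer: -1068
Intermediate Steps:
-89*(-142 + 154) = -89*12 = -1068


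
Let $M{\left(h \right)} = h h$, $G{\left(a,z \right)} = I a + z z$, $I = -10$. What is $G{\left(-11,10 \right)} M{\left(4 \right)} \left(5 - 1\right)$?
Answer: $13440$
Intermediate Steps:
$G{\left(a,z \right)} = z^{2} - 10 a$ ($G{\left(a,z \right)} = - 10 a + z z = - 10 a + z^{2} = z^{2} - 10 a$)
$M{\left(h \right)} = h^{2}$
$G{\left(-11,10 \right)} M{\left(4 \right)} \left(5 - 1\right) = \left(10^{2} - -110\right) 4^{2} \left(5 - 1\right) = \left(100 + 110\right) 16 \cdot 4 = 210 \cdot 64 = 13440$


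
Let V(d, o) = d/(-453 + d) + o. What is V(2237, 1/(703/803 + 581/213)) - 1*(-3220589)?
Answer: 1770434440725621/549723544 ≈ 3.2206e+6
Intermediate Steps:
V(d, o) = o + d/(-453 + d) (V(d, o) = d/(-453 + d) + o = o + d/(-453 + d))
V(2237, 1/(703/803 + 581/213)) - 1*(-3220589) = (2237 - 453/(703/803 + 581/213) + 2237/(703/803 + 581/213))/(-453 + 2237) - 1*(-3220589) = (2237 - 453/(703*(1/803) + 581*(1/213)) + 2237/(703*(1/803) + 581*(1/213)))/1784 + 3220589 = (2237 - 453/(703/803 + 581/213) + 2237/(703/803 + 581/213))/1784 + 3220589 = (2237 - 453/616282/171039 + 2237/(616282/171039))/1784 + 3220589 = (2237 - 453*171039/616282 + 2237*(171039/616282))/1784 + 3220589 = (2237 - 77480667/616282 + 382614243/616282)/1784 + 3220589 = (1/1784)*(841878205/308141) + 3220589 = 841878205/549723544 + 3220589 = 1770434440725621/549723544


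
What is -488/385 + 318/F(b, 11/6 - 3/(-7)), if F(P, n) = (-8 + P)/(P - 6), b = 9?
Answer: 366802/385 ≈ 952.73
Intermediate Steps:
F(P, n) = (-8 + P)/(-6 + P)
-488/385 + 318/F(b, 11/6 - 3/(-7)) = -488/385 + 318/(((-8 + 9)/(-6 + 9))) = -488*1/385 + 318/((1/3)) = -488/385 + 318/(((⅓)*1)) = -488/385 + 318/(⅓) = -488/385 + 318*3 = -488/385 + 954 = 366802/385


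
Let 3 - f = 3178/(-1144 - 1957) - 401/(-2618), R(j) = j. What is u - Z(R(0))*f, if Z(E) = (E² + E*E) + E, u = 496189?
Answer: 496189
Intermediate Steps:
f = 4490251/1159774 (f = 3 - (3178/(-1144 - 1957) - 401/(-2618)) = 3 - (3178/(-3101) - 401*(-1/2618)) = 3 - (3178*(-1/3101) + 401/2618) = 3 - (-454/443 + 401/2618) = 3 - 1*(-1010929/1159774) = 3 + 1010929/1159774 = 4490251/1159774 ≈ 3.8717)
Z(E) = E + 2*E² (Z(E) = (E² + E²) + E = 2*E² + E = E + 2*E²)
u - Z(R(0))*f = 496189 - 0*(1 + 2*0)*4490251/1159774 = 496189 - 0*(1 + 0)*4490251/1159774 = 496189 - 0*1*4490251/1159774 = 496189 - 0*4490251/1159774 = 496189 - 1*0 = 496189 + 0 = 496189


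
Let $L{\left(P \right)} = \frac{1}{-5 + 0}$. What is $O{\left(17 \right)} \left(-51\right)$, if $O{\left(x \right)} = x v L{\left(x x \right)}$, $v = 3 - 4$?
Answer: $- \frac{867}{5} \approx -173.4$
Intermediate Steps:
$v = -1$
$L{\left(P \right)} = - \frac{1}{5}$ ($L{\left(P \right)} = \frac{1}{-5} = - \frac{1}{5}$)
$O{\left(x \right)} = \frac{x}{5}$ ($O{\left(x \right)} = x \left(-1\right) \left(- \frac{1}{5}\right) = - x \left(- \frac{1}{5}\right) = \frac{x}{5}$)
$O{\left(17 \right)} \left(-51\right) = \frac{1}{5} \cdot 17 \left(-51\right) = \frac{17}{5} \left(-51\right) = - \frac{867}{5}$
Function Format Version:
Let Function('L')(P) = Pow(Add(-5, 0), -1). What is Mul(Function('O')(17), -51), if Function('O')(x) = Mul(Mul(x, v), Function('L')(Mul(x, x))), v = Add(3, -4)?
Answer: Rational(-867, 5) ≈ -173.40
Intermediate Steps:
v = -1
Function('L')(P) = Rational(-1, 5) (Function('L')(P) = Pow(-5, -1) = Rational(-1, 5))
Function('O')(x) = Mul(Rational(1, 5), x) (Function('O')(x) = Mul(Mul(x, -1), Rational(-1, 5)) = Mul(Mul(-1, x), Rational(-1, 5)) = Mul(Rational(1, 5), x))
Mul(Function('O')(17), -51) = Mul(Mul(Rational(1, 5), 17), -51) = Mul(Rational(17, 5), -51) = Rational(-867, 5)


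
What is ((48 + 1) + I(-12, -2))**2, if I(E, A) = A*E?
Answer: 5329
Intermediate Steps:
((48 + 1) + I(-12, -2))**2 = ((48 + 1) - 2*(-12))**2 = (49 + 24)**2 = 73**2 = 5329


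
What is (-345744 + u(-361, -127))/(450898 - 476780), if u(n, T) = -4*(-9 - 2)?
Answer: 172850/12941 ≈ 13.357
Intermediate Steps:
u(n, T) = 44 (u(n, T) = -4*(-11) = 44)
(-345744 + u(-361, -127))/(450898 - 476780) = (-345744 + 44)/(450898 - 476780) = -345700/(-25882) = -345700*(-1/25882) = 172850/12941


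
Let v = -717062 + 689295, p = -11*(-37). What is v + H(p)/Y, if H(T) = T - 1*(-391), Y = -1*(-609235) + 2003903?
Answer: -12093167008/435523 ≈ -27767.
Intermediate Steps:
Y = 2613138 (Y = 609235 + 2003903 = 2613138)
p = 407
H(T) = 391 + T (H(T) = T + 391 = 391 + T)
v = -27767
v + H(p)/Y = -27767 + (391 + 407)/2613138 = -27767 + 798*(1/2613138) = -27767 + 133/435523 = -12093167008/435523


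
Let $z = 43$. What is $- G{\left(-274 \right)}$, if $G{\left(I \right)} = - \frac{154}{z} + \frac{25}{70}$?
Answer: $\frac{1941}{602} \approx 3.2243$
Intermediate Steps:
$G{\left(I \right)} = - \frac{1941}{602}$ ($G{\left(I \right)} = - \frac{154}{43} + \frac{25}{70} = \left(-154\right) \frac{1}{43} + 25 \cdot \frac{1}{70} = - \frac{154}{43} + \frac{5}{14} = - \frac{1941}{602}$)
$- G{\left(-274 \right)} = \left(-1\right) \left(- \frac{1941}{602}\right) = \frac{1941}{602}$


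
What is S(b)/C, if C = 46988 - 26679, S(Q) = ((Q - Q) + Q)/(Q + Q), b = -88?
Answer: 1/40618 ≈ 2.4620e-5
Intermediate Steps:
S(Q) = ½ (S(Q) = (0 + Q)/((2*Q)) = Q*(1/(2*Q)) = ½)
C = 20309
S(b)/C = (½)/20309 = (½)*(1/20309) = 1/40618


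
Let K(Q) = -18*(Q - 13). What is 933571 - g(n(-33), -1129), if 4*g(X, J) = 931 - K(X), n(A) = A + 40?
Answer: 3733461/4 ≈ 9.3337e+5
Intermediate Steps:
n(A) = 40 + A
K(Q) = 234 - 18*Q (K(Q) = -18*(-13 + Q) = 234 - 18*Q)
g(X, J) = 697/4 + 9*X/2 (g(X, J) = (931 - (234 - 18*X))/4 = (931 + (-234 + 18*X))/4 = (697 + 18*X)/4 = 697/4 + 9*X/2)
933571 - g(n(-33), -1129) = 933571 - (697/4 + 9*(40 - 33)/2) = 933571 - (697/4 + (9/2)*7) = 933571 - (697/4 + 63/2) = 933571 - 1*823/4 = 933571 - 823/4 = 3733461/4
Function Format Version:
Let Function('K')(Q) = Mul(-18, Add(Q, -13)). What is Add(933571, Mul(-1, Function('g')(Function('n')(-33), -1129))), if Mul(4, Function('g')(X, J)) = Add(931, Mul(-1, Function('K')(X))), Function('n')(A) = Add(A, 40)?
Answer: Rational(3733461, 4) ≈ 9.3337e+5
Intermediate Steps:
Function('n')(A) = Add(40, A)
Function('K')(Q) = Add(234, Mul(-18, Q)) (Function('K')(Q) = Mul(-18, Add(-13, Q)) = Add(234, Mul(-18, Q)))
Function('g')(X, J) = Add(Rational(697, 4), Mul(Rational(9, 2), X)) (Function('g')(X, J) = Mul(Rational(1, 4), Add(931, Mul(-1, Add(234, Mul(-18, X))))) = Mul(Rational(1, 4), Add(931, Add(-234, Mul(18, X)))) = Mul(Rational(1, 4), Add(697, Mul(18, X))) = Add(Rational(697, 4), Mul(Rational(9, 2), X)))
Add(933571, Mul(-1, Function('g')(Function('n')(-33), -1129))) = Add(933571, Mul(-1, Add(Rational(697, 4), Mul(Rational(9, 2), Add(40, -33))))) = Add(933571, Mul(-1, Add(Rational(697, 4), Mul(Rational(9, 2), 7)))) = Add(933571, Mul(-1, Add(Rational(697, 4), Rational(63, 2)))) = Add(933571, Mul(-1, Rational(823, 4))) = Add(933571, Rational(-823, 4)) = Rational(3733461, 4)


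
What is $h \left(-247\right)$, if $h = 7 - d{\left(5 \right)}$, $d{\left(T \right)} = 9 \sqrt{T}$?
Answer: $-1729 + 2223 \sqrt{5} \approx 3241.8$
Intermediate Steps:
$h = 7 - 9 \sqrt{5} \approx -13.125$
$h \left(-247\right) = \left(7 - 9 \sqrt{5}\right) \left(-247\right) = -1729 + 2223 \sqrt{5}$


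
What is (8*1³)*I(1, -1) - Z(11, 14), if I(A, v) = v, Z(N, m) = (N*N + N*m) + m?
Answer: -297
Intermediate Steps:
Z(N, m) = m + N² + N*m (Z(N, m) = (N² + N*m) + m = m + N² + N*m)
(8*1³)*I(1, -1) - Z(11, 14) = (8*1³)*(-1) - (14 + 11² + 11*14) = (8*1)*(-1) - (14 + 121 + 154) = 8*(-1) - 1*289 = -8 - 289 = -297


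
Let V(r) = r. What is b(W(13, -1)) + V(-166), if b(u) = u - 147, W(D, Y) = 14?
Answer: -299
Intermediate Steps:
b(u) = -147 + u
b(W(13, -1)) + V(-166) = (-147 + 14) - 166 = -133 - 166 = -299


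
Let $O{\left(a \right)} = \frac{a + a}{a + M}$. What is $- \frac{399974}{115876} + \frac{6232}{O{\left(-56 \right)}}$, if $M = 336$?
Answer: $- \frac{902874027}{57938} \approx -15583.0$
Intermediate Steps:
$O{\left(a \right)} = \frac{2 a}{336 + a}$ ($O{\left(a \right)} = \frac{a + a}{a + 336} = \frac{2 a}{336 + a}$)
$- \frac{399974}{115876} + \frac{6232}{O{\left(-56 \right)}} = - \frac{399974}{115876} + \frac{6232}{2 \left(-56\right) \frac{1}{336 - 56}} = \left(-399974\right) \frac{1}{115876} + \frac{6232}{2 \left(-56\right) \frac{1}{280}} = - \frac{199987}{57938} + \frac{6232}{2 \left(-56\right) \frac{1}{280}} = - \frac{199987}{57938} + \frac{6232}{- \frac{2}{5}} = - \frac{199987}{57938} + 6232 \left(- \frac{5}{2}\right) = - \frac{199987}{57938} - 15580 = - \frac{902874027}{57938}$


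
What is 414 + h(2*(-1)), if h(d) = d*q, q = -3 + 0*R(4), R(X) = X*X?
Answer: 420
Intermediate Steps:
R(X) = X²
q = -3 (q = -3 + 0*4² = -3 + 0*16 = -3 + 0 = -3)
h(d) = -3*d (h(d) = d*(-3) = -3*d)
414 + h(2*(-1)) = 414 - 6*(-1) = 414 - 3*(-2) = 414 + 6 = 420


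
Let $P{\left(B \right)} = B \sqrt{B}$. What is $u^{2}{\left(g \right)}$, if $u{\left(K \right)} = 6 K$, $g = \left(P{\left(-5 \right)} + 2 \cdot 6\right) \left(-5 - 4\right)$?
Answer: $55404 - 349920 i \sqrt{5} \approx 55404.0 - 7.8245 \cdot 10^{5} i$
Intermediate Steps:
$P{\left(B \right)} = B^{\frac{3}{2}}$
$g = -108 + 45 i \sqrt{5}$ ($g = \left(\left(-5\right)^{\frac{3}{2}} + 2 \cdot 6\right) \left(-5 - 4\right) = \left(- 5 i \sqrt{5} + 12\right) \left(-9\right) = \left(12 - 5 i \sqrt{5}\right) \left(-9\right) = -108 + 45 i \sqrt{5} \approx -108.0 + 100.62 i$)
$u^{2}{\left(g \right)} = \left(6 \left(-108 + 45 i \sqrt{5}\right)\right)^{2} = \left(-648 + 270 i \sqrt{5}\right)^{2}$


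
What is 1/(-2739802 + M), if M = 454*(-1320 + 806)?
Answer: -1/2973158 ≈ -3.3634e-7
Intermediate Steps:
M = -233356 (M = 454*(-514) = -233356)
1/(-2739802 + M) = 1/(-2739802 - 233356) = 1/(-2973158) = -1/2973158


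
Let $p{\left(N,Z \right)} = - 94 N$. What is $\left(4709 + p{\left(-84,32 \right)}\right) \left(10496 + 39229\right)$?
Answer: $626783625$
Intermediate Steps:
$\left(4709 + p{\left(-84,32 \right)}\right) \left(10496 + 39229\right) = \left(4709 - -7896\right) \left(10496 + 39229\right) = \left(4709 + 7896\right) 49725 = 12605 \cdot 49725 = 626783625$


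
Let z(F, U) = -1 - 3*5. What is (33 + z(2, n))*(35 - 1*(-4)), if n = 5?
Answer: 663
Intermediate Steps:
z(F, U) = -16 (z(F, U) = -1 - 15 = -16)
(33 + z(2, n))*(35 - 1*(-4)) = (33 - 16)*(35 - 1*(-4)) = 17*(35 + 4) = 17*39 = 663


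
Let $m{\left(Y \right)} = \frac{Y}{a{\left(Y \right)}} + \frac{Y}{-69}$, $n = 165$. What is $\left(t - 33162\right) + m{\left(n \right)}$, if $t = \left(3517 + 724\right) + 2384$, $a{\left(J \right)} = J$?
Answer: $- \frac{610383}{23} \approx -26538.0$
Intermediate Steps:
$t = 6625$ ($t = 4241 + 2384 = 6625$)
$m{\left(Y \right)} = 1 - \frac{Y}{69}$ ($m{\left(Y \right)} = \frac{Y}{Y} + \frac{Y}{-69} = 1 + Y \left(- \frac{1}{69}\right) = 1 - \frac{Y}{69}$)
$\left(t - 33162\right) + m{\left(n \right)} = \left(6625 - 33162\right) + \left(1 - \frac{55}{23}\right) = -26537 + \left(1 - \frac{55}{23}\right) = -26537 - \frac{32}{23} = - \frac{610383}{23}$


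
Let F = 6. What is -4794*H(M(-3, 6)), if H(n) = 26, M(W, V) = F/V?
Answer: -124644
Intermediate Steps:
M(W, V) = 6/V
-4794*H(M(-3, 6)) = -4794*26 = -124644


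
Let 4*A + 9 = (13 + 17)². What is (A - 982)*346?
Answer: -525401/2 ≈ -2.6270e+5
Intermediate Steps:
A = 891/4 (A = -9/4 + (13 + 17)²/4 = -9/4 + (¼)*30² = -9/4 + (¼)*900 = -9/4 + 225 = 891/4 ≈ 222.75)
(A - 982)*346 = (891/4 - 982)*346 = -3037/4*346 = -525401/2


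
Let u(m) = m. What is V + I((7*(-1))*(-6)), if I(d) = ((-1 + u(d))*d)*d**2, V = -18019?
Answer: 3019589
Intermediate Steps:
I(d) = d**3*(-1 + d) (I(d) = ((-1 + d)*d)*d**2 = (d*(-1 + d))*d**2 = d**3*(-1 + d))
V + I((7*(-1))*(-6)) = -18019 + ((7*(-1))*(-6))**3*(-1 + (7*(-1))*(-6)) = -18019 + (-7*(-6))**3*(-1 - 7*(-6)) = -18019 + 42**3*(-1 + 42) = -18019 + 74088*41 = -18019 + 3037608 = 3019589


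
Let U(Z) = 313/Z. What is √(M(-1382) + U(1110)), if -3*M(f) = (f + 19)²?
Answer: I*√84776153430/370 ≈ 786.93*I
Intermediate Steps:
M(f) = -(19 + f)²/3 (M(f) = -(f + 19)²/3 = -(19 + f)²/3)
√(M(-1382) + U(1110)) = √(-(19 - 1382)²/3 + 313/1110) = √(-⅓*(-1363)² + 313*(1/1110)) = √(-⅓*1857769 + 313/1110) = √(-1857769/3 + 313/1110) = √(-229124739/370) = I*√84776153430/370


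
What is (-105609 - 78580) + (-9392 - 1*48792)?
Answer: -242373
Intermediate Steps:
(-105609 - 78580) + (-9392 - 1*48792) = -184189 + (-9392 - 48792) = -184189 - 58184 = -242373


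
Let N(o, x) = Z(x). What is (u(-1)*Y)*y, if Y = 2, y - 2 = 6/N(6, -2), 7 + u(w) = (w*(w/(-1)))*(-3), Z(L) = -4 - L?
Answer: 8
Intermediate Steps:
N(o, x) = -4 - x
u(w) = -7 + 3*w² (u(w) = -7 + (w*(w/(-1)))*(-3) = -7 + (w*(w*(-1)))*(-3) = -7 + (w*(-w))*(-3) = -7 - w²*(-3) = -7 + 3*w²)
y = -1 (y = 2 + 6/(-4 - 1*(-2)) = 2 + 6/(-4 + 2) = 2 + 6/(-2) = 2 + 6*(-½) = 2 - 3 = -1)
(u(-1)*Y)*y = ((-7 + 3*(-1)²)*2)*(-1) = ((-7 + 3*1)*2)*(-1) = ((-7 + 3)*2)*(-1) = -4*2*(-1) = -8*(-1) = 8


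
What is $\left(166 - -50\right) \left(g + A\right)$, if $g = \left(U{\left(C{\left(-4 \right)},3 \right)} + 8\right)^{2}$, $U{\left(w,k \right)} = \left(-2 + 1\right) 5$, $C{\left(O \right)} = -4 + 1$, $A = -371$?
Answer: $-78192$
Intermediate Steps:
$C{\left(O \right)} = -3$
$U{\left(w,k \right)} = -5$ ($U{\left(w,k \right)} = \left(-1\right) 5 = -5$)
$g = 9$ ($g = \left(-5 + 8\right)^{2} = 3^{2} = 9$)
$\left(166 - -50\right) \left(g + A\right) = \left(166 - -50\right) \left(9 - 371\right) = \left(166 + 50\right) \left(-362\right) = 216 \left(-362\right) = -78192$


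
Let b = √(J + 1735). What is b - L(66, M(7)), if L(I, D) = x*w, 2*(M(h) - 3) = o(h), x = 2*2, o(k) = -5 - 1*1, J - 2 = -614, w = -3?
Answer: 12 + √1123 ≈ 45.511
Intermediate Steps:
J = -612 (J = 2 - 614 = -612)
o(k) = -6 (o(k) = -5 - 1 = -6)
x = 4
M(h) = 0 (M(h) = 3 + (½)*(-6) = 3 - 3 = 0)
b = √1123 (b = √(-612 + 1735) = √1123 ≈ 33.511)
L(I, D) = -12 (L(I, D) = 4*(-3) = -12)
b - L(66, M(7)) = √1123 - 1*(-12) = √1123 + 12 = 12 + √1123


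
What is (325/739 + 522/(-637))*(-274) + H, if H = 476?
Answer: 273046510/470743 ≈ 580.03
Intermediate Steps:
(325/739 + 522/(-637))*(-274) + H = (325/739 + 522/(-637))*(-274) + 476 = (325*(1/739) + 522*(-1/637))*(-274) + 476 = (325/739 - 522/637)*(-274) + 476 = -178733/470743*(-274) + 476 = 48972842/470743 + 476 = 273046510/470743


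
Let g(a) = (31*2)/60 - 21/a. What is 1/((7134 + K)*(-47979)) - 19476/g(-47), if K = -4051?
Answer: -4062034383560207/308707489359 ≈ -13158.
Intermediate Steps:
g(a) = 31/30 - 21/a (g(a) = 62*(1/60) - 21/a = 31/30 - 21/a)
1/((7134 + K)*(-47979)) - 19476/g(-47) = 1/((7134 - 4051)*(-47979)) - 19476/(31/30 - 21/(-47)) = -1/47979/3083 - 19476/(31/30 - 21*(-1/47)) = (1/3083)*(-1/47979) - 19476/(31/30 + 21/47) = -1/147919257 - 19476/2087/1410 = -1/147919257 - 19476*1410/2087 = -1/147919257 - 27461160/2087 = -4062034383560207/308707489359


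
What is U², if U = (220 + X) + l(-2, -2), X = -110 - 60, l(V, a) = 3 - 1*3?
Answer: 2500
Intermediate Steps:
l(V, a) = 0 (l(V, a) = 3 - 3 = 0)
X = -170
U = 50 (U = (220 - 170) + 0 = 50 + 0 = 50)
U² = 50² = 2500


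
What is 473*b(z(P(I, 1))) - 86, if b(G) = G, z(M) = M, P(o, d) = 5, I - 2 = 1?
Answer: 2279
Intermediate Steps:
I = 3 (I = 2 + 1 = 3)
473*b(z(P(I, 1))) - 86 = 473*5 - 86 = 2365 - 86 = 2279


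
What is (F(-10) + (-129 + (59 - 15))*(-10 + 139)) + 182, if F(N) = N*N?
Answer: -10683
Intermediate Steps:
F(N) = N**2
(F(-10) + (-129 + (59 - 15))*(-10 + 139)) + 182 = ((-10)**2 + (-129 + (59 - 15))*(-10 + 139)) + 182 = (100 + (-129 + 44)*129) + 182 = (100 - 85*129) + 182 = (100 - 10965) + 182 = -10865 + 182 = -10683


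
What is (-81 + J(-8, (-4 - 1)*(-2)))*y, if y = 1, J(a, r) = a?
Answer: -89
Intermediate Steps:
(-81 + J(-8, (-4 - 1)*(-2)))*y = (-81 - 8)*1 = -89*1 = -89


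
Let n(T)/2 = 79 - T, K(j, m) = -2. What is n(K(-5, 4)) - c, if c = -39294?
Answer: 39456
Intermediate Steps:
n(T) = 158 - 2*T (n(T) = 2*(79 - T) = 158 - 2*T)
n(K(-5, 4)) - c = (158 - 2*(-2)) - 1*(-39294) = (158 + 4) + 39294 = 162 + 39294 = 39456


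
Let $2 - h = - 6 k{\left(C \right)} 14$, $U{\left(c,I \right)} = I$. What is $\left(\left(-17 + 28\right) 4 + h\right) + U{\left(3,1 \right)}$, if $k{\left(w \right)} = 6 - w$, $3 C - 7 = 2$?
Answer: $299$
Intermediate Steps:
$C = 3$ ($C = \frac{7}{3} + \frac{1}{3} \cdot 2 = \frac{7}{3} + \frac{2}{3} = 3$)
$h = 254$ ($h = 2 - - 6 \left(6 - 3\right) 14 = 2 - \left(-6\right) 3 \cdot 14 = 2 - \left(-18\right) 14 = 2 - -252 = 2 + 252 = 254$)
$\left(\left(-17 + 28\right) 4 + h\right) + U{\left(3,1 \right)} = \left(\left(-17 + 28\right) 4 + 254\right) + 1 = \left(11 \cdot 4 + 254\right) + 1 = \left(44 + 254\right) + 1 = 298 + 1 = 299$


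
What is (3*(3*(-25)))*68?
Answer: -15300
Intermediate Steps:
(3*(3*(-25)))*68 = (3*(-75))*68 = -225*68 = -15300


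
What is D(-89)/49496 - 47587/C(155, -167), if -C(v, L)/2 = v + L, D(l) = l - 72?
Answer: -3200231/1614 ≈ -1982.8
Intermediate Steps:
D(l) = -72 + l
C(v, L) = -2*L - 2*v (C(v, L) = -2*(v + L) = -2*(L + v) = -2*L - 2*v)
D(-89)/49496 - 47587/C(155, -167) = (-72 - 89)/49496 - 47587/(-2*(-167) - 2*155) = -161*1/49496 - 47587/(334 - 310) = -7/2152 - 47587/24 = -3200231/1614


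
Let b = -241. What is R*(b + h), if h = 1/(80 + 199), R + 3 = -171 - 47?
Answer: 14859598/279 ≈ 53260.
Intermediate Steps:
R = -221 (R = -3 + (-171 - 47) = -3 - 218 = -221)
h = 1/279 ≈ 0.0035842
R*(b + h) = -221*(-241 + 1/279) = -221*(-67238/279) = 14859598/279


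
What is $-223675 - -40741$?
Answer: $-182934$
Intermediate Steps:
$-223675 - -40741 = -223675 + \left(-335 + 41076\right) = -223675 + 40741 = -182934$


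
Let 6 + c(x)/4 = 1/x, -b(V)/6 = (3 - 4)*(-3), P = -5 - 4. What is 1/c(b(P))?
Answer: -9/218 ≈ -0.041284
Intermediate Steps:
P = -9
b(V) = -18 (b(V) = -6*(3 - 4)*(-3) = -(-6)*(-3) = -6*3 = -18)
c(x) = -24 + 4/x
1/c(b(P)) = 1/(-24 + 4/(-18)) = 1/(-24 + 4*(-1/18)) = 1/(-24 - 2/9) = 1/(-218/9) = -9/218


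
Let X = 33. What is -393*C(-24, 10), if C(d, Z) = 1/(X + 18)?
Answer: -131/17 ≈ -7.7059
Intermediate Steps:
C(d, Z) = 1/51 (C(d, Z) = 1/(33 + 18) = 1/51)
-393*C(-24, 10) = -393*1/51 = -131/17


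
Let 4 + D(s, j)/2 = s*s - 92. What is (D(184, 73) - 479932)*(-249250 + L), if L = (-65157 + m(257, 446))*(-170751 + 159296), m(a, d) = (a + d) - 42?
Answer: -304587884761160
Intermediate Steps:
m(a, d) = -42 + a + d
D(s, j) = -192 + 2*s² (D(s, j) = -8 + 2*(s*s - 92) = -8 + 2*(s² - 92) = -8 + 2*(-92 + s²) = -8 + (-184 + 2*s²) = -192 + 2*s²)
L = 738801680 (L = (-65157 + (-42 + 257 + 446))*(-170751 + 159296) = (-65157 + 661)*(-11455) = -64496*(-11455) = 738801680)
(D(184, 73) - 479932)*(-249250 + L) = ((-192 + 2*184²) - 479932)*(-249250 + 738801680) = ((-192 + 2*33856) - 479932)*738552430 = ((-192 + 67712) - 479932)*738552430 = (67520 - 479932)*738552430 = -412412*738552430 = -304587884761160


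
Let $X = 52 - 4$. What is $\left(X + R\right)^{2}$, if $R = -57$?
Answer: $81$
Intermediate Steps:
$X = 48$
$\left(X + R\right)^{2} = \left(48 - 57\right)^{2} = \left(-9\right)^{2} = 81$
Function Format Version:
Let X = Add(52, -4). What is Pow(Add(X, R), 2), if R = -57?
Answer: 81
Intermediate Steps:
X = 48
Pow(Add(X, R), 2) = Pow(Add(48, -57), 2) = Pow(-9, 2) = 81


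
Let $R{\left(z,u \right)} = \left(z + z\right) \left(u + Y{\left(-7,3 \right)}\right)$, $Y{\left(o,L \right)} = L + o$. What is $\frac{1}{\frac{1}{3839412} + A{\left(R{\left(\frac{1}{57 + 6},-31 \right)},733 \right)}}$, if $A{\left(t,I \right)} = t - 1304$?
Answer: $- \frac{11518236}{15032577781} \approx -0.00076622$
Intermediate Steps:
$R{\left(z,u \right)} = 2 z \left(-4 + u\right)$ ($R{\left(z,u \right)} = \left(z + z\right) \left(u + \left(3 - 7\right)\right) = 2 z \left(u - 4\right) = 2 z \left(-4 + u\right)$)
$A{\left(t,I \right)} = -1304 + t$ ($A{\left(t,I \right)} = t - 1304 = -1304 + t$)
$\frac{1}{\frac{1}{3839412} + A{\left(R{\left(\frac{1}{57 + 6},-31 \right)},733 \right)}} = \frac{1}{\frac{1}{3839412} - \left(1304 - \frac{2 \left(-4 - 31\right)}{57 + 6}\right)} = \frac{1}{\frac{1}{3839412} - \left(1304 - 2 \cdot \frac{1}{63} \left(-35\right)\right)} = \frac{1}{\frac{1}{3839412} - \left(1304 - - \frac{10}{9}\right)} = \frac{1}{\frac{1}{3839412} - \frac{11746}{9}} = \frac{1}{- \frac{15032577781}{11518236}} = - \frac{11518236}{15032577781}$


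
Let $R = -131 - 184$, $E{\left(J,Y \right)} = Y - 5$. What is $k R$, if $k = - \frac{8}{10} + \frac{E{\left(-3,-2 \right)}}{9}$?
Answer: $497$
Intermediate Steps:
$E{\left(J,Y \right)} = -5 + Y$ ($E{\left(J,Y \right)} = Y - 5 = -5 + Y$)
$R = -315$
$k = - \frac{71}{45}$ ($k = - \frac{8}{10} + \frac{-5 - 2}{9} = \left(-8\right) \frac{1}{10} - \frac{7}{9} = - \frac{4}{5} - \frac{7}{9} = - \frac{71}{45} \approx -1.5778$)
$k R = \left(- \frac{71}{45}\right) \left(-315\right) = 497$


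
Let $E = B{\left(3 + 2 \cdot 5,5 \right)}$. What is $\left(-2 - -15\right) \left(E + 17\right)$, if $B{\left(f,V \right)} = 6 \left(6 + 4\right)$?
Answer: $1001$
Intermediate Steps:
$B{\left(f,V \right)} = 60$ ($B{\left(f,V \right)} = 6 \cdot 10 = 60$)
$E = 60$
$\left(-2 - -15\right) \left(E + 17\right) = \left(-2 - -15\right) \left(60 + 17\right) = \left(-2 + 15\right) 77 = 13 \cdot 77 = 1001$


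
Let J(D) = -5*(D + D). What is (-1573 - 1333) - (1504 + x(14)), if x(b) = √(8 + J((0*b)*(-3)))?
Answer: -4410 - 2*√2 ≈ -4412.8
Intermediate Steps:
J(D) = -10*D
x(b) = 2*√2 (x(b) = √(8 - 10*0*b*(-3)) = √(8 - 0*(-3)) = √(8 - 10*0) = √(8 + 0) = √8 = 2*√2)
(-1573 - 1333) - (1504 + x(14)) = (-1573 - 1333) - (1504 + 2*√2) = -2906 + (-1504 - 2*√2) = -4410 - 2*√2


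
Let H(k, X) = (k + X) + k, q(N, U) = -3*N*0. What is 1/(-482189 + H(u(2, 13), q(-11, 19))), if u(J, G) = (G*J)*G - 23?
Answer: -1/481559 ≈ -2.0766e-6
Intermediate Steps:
q(N, U) = 0
u(J, G) = -23 + J*G**2 (u(J, G) = J*G**2 - 23 = -23 + J*G**2)
H(k, X) = X + 2*k (H(k, X) = (X + k) + k = X + 2*k)
1/(-482189 + H(u(2, 13), q(-11, 19))) = 1/(-482189 + (0 + 2*(-23 + 2*13**2))) = 1/(-482189 + (0 + 2*(-23 + 2*169))) = 1/(-482189 + (0 + 2*(-23 + 338))) = 1/(-482189 + (0 + 2*315)) = 1/(-482189 + (0 + 630)) = 1/(-482189 + 630) = 1/(-481559) = -1/481559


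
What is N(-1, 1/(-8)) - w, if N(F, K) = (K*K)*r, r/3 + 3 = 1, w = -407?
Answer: 13021/32 ≈ 406.91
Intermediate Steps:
r = -6 (r = -9 + 3*1 = -9 + 3 = -6)
N(F, K) = -6*K**2 (N(F, K) = (K*K)*(-6) = K**2*(-6) = -6*K**2)
N(-1, 1/(-8)) - w = -6*(1/(-8))**2 - 1*(-407) = -6*(-1/8)**2 + 407 = -6*1/64 + 407 = -3/32 + 407 = 13021/32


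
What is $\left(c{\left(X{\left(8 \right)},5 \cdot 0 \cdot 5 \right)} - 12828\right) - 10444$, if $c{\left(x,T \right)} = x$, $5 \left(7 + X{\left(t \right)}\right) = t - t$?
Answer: $-23279$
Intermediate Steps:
$X{\left(t \right)} = -7$ ($X{\left(t \right)} = -7 + \frac{t - t}{5} = -7 + \frac{1}{5} \cdot 0 = -7 + 0 = -7$)
$\left(c{\left(X{\left(8 \right)},5 \cdot 0 \cdot 5 \right)} - 12828\right) - 10444 = \left(-7 - 12828\right) - 10444 = -12835 - 10444 = -23279$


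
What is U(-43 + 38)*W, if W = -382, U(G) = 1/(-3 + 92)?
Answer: -382/89 ≈ -4.2921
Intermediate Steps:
U(G) = 1/89
U(-43 + 38)*W = (1/89)*(-382) = -382/89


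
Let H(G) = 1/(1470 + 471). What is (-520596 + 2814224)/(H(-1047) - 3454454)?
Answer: -4451931948/6705095213 ≈ -0.66396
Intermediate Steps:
H(G) = 1/1941
(-520596 + 2814224)/(H(-1047) - 3454454) = (-520596 + 2814224)/(1/1941 - 3454454) = 2293628/(-6705095213/1941) = 2293628*(-1941/6705095213) = -4451931948/6705095213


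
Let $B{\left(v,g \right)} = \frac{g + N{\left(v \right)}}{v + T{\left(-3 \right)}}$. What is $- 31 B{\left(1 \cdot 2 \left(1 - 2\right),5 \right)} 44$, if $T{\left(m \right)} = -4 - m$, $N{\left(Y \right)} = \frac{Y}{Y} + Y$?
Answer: $\frac{5456}{3} \approx 1818.7$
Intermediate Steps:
$N{\left(Y \right)} = 1 + Y$
$B{\left(v,g \right)} = \frac{1 + g + v}{-1 + v}$ ($B{\left(v,g \right)} = \frac{g + \left(1 + v\right)}{v - 1} = \frac{1 + g + v}{v + \left(-4 + 3\right)} = \frac{1 + g + v}{v - 1} = \frac{1 + g + v}{-1 + v}$)
$- 31 B{\left(1 \cdot 2 \left(1 - 2\right),5 \right)} 44 = - 31 \frac{1 + 5 + 1 \cdot 2 \left(1 - 2\right)}{-1 + 1 \cdot 2 \left(1 - 2\right)} 44 = - 31 \frac{1 + 5 + 1 \cdot 2 \left(-1\right)}{-1 + 1 \cdot 2 \left(-1\right)} 44 = - 31 \frac{1 + 5 + 1 \left(-2\right)}{-1 + 1 \left(-2\right)} 44 = - 31 \frac{1 + 5 - 2}{-1 - 2} \cdot 44 = - 31 \frac{1}{-3} \cdot 4 \cdot 44 = - 31 \left(\left(- \frac{1}{3}\right) 4\right) 44 = \left(-31\right) \left(- \frac{4}{3}\right) 44 = \frac{124}{3} \cdot 44 = \frac{5456}{3}$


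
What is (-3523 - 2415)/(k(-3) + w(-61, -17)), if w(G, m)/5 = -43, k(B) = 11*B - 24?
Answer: 2969/136 ≈ 21.831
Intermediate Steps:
k(B) = -24 + 11*B
w(G, m) = -215 (w(G, m) = 5*(-43) = -215)
(-3523 - 2415)/(k(-3) + w(-61, -17)) = (-3523 - 2415)/((-24 + 11*(-3)) - 215) = -5938/((-24 - 33) - 215) = -5938/(-57 - 215) = -5938/(-272) = -5938*(-1/272) = 2969/136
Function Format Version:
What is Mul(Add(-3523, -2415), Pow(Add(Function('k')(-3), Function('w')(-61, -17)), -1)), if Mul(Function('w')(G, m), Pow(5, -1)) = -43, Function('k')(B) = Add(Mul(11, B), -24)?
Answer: Rational(2969, 136) ≈ 21.831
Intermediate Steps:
Function('k')(B) = Add(-24, Mul(11, B))
Function('w')(G, m) = -215 (Function('w')(G, m) = Mul(5, -43) = -215)
Mul(Add(-3523, -2415), Pow(Add(Function('k')(-3), Function('w')(-61, -17)), -1)) = Mul(Add(-3523, -2415), Pow(Add(Add(-24, Mul(11, -3)), -215), -1)) = Mul(-5938, Pow(Add(Add(-24, -33), -215), -1)) = Mul(-5938, Pow(Add(-57, -215), -1)) = Mul(-5938, Pow(-272, -1)) = Mul(-5938, Rational(-1, 272)) = Rational(2969, 136)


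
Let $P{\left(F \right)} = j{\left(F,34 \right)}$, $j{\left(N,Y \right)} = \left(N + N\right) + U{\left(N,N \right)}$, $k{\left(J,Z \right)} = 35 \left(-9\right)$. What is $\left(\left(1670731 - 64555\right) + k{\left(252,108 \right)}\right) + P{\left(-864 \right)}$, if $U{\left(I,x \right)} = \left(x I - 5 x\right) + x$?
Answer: $2354085$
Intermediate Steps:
$k{\left(J,Z \right)} = -315$
$U{\left(I,x \right)} = - 4 x + I x$ ($U{\left(I,x \right)} = \left(I x - 5 x\right) + x = \left(- 5 x + I x\right) + x = - 4 x + I x$)
$j{\left(N,Y \right)} = 2 N + N \left(-4 + N\right)$ ($j{\left(N,Y \right)} = \left(N + N\right) + N \left(-4 + N\right) = 2 N + N \left(-4 + N\right)$)
$P{\left(F \right)} = F \left(-2 + F\right)$
$\left(\left(1670731 - 64555\right) + k{\left(252,108 \right)}\right) + P{\left(-864 \right)} = \left(\left(1670731 - 64555\right) - 315\right) - 864 \left(-2 - 864\right) = \left(1606176 - 315\right) - -748224 = 1605861 + 748224 = 2354085$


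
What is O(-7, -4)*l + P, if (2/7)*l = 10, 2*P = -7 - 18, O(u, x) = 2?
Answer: 115/2 ≈ 57.500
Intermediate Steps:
P = -25/2 (P = (-7 - 18)/2 = (½)*(-25) = -25/2 ≈ -12.500)
l = 35 (l = (7/2)*10 = 35)
O(-7, -4)*l + P = 2*35 - 25/2 = 70 - 25/2 = 115/2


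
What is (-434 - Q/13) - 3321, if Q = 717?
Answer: -49532/13 ≈ -3810.2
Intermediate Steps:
(-434 - Q/13) - 3321 = (-434 - 717/13) - 3321 = -6359/13 - 3321 = -49532/13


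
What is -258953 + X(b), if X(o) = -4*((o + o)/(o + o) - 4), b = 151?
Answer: -258941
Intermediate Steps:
X(o) = 12 (X(o) = -4*((2*o)/((2*o)) - 4) = -4*((2*o)*(1/(2*o)) - 4) = -4*(1 - 4) = -4*(-3) = 12)
-258953 + X(b) = -258953 + 12 = -258941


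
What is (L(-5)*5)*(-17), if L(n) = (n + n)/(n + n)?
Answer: -85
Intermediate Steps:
L(n) = 1 (L(n) = (2*n)/((2*n)) = (2*n)*(1/(2*n)) = 1)
(L(-5)*5)*(-17) = (1*5)*(-17) = 5*(-17) = -85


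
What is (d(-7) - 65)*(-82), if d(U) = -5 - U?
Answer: 5166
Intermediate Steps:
(d(-7) - 65)*(-82) = ((-5 - 1*(-7)) - 65)*(-82) = ((-5 + 7) - 65)*(-82) = (2 - 65)*(-82) = -63*(-82) = 5166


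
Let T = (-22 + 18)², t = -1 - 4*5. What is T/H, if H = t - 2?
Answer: -16/23 ≈ -0.69565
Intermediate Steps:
t = -21 (t = -1 - 20 = -21)
T = 16 (T = (-4)² = 16)
H = -23 (H = -21 - 2 = -23)
T/H = 16/(-23) = 16*(-1/23) = -16/23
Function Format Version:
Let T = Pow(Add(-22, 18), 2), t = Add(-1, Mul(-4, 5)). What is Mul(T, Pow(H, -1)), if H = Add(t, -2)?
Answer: Rational(-16, 23) ≈ -0.69565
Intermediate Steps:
t = -21 (t = Add(-1, -20) = -21)
T = 16 (T = Pow(-4, 2) = 16)
H = -23 (H = Add(-21, -2) = -23)
Mul(T, Pow(H, -1)) = Mul(16, Pow(-23, -1)) = Mul(16, Rational(-1, 23)) = Rational(-16, 23)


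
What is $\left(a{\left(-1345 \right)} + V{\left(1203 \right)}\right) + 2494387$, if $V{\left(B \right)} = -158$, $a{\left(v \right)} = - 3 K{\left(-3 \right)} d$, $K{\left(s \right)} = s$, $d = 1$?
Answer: $2494238$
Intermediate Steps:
$a{\left(v \right)} = 9$ ($a{\left(v \right)} = \left(-3\right) \left(-3\right) 1 = 9 \cdot 1 = 9$)
$\left(a{\left(-1345 \right)} + V{\left(1203 \right)}\right) + 2494387 = \left(9 - 158\right) + 2494387 = -149 + 2494387 = 2494238$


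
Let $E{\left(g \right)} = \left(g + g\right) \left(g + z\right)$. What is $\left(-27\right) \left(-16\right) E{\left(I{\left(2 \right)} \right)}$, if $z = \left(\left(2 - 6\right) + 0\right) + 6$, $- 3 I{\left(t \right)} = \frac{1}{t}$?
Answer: $-264$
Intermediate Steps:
$I{\left(t \right)} = - \frac{1}{3 t}$
$z = 2$ ($z = \left(\left(2 - 6\right) + 0\right) + 6 = \left(-4 + 0\right) + 6 = -4 + 6 = 2$)
$E{\left(g \right)} = 2 g \left(2 + g\right)$ ($E{\left(g \right)} = \left(g + g\right) \left(g + 2\right) = 2 g \left(2 + g\right)$)
$\left(-27\right) \left(-16\right) E{\left(I{\left(2 \right)} \right)} = \left(-27\right) \left(-16\right) 2 \left(- \frac{1}{3 \cdot 2}\right) \left(2 - \frac{1}{3 \cdot 2}\right) = 432 \cdot 2 \left(\left(- \frac{1}{3}\right) \frac{1}{2}\right) \left(2 - \frac{1}{6}\right) = 432 \cdot 2 \left(- \frac{1}{6}\right) \left(2 - \frac{1}{6}\right) = 432 \cdot 2 \left(- \frac{1}{6}\right) \frac{11}{6} = 432 \left(- \frac{11}{18}\right) = -264$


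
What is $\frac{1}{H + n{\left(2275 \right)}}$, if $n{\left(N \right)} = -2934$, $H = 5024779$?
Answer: $\frac{1}{5021845} \approx 1.9913 \cdot 10^{-7}$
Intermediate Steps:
$\frac{1}{H + n{\left(2275 \right)}} = \frac{1}{5024779 - 2934} = \frac{1}{5021845}$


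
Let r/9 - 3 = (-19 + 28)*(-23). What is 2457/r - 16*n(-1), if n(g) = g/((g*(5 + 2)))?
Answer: -1725/476 ≈ -3.6240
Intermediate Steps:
r = -1836 (r = 27 + 9*((-19 + 28)*(-23)) = 27 + 9*(9*(-23)) = 27 + 9*(-207) = 27 - 1863 = -1836)
n(g) = ⅐ (n(g) = g/((g*7)) = g/((7*g)) = g*(1/(7*g)) = ⅐)
2457/r - 16*n(-1) = 2457/(-1836) - 16*⅐ = 2457*(-1/1836) - 16/7 = -91/68 - 16/7 = -1725/476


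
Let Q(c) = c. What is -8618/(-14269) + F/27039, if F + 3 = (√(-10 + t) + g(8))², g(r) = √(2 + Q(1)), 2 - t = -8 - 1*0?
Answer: 8618/14269 ≈ 0.60397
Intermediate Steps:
t = 10 (t = 2 - (-8 - 1*0) = 2 - (-8 + 0) = 2 - 1*(-8) = 2 + 8 = 10)
g(r) = √3 (g(r) = √(2 + 1) = √3)
F = 0 (F = -3 + (√(-10 + 10) + √3)² = -3 + (√0 + √3)² = -3 + (0 + √3)² = -3 + (√3)² = -3 + 3 = 0)
-8618/(-14269) + F/27039 = -8618/(-14269) + 0/27039 = -8618*(-1/14269) + 0*(1/27039) = 8618/14269 + 0 = 8618/14269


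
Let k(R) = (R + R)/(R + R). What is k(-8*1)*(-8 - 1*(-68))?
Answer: 60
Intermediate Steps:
k(R) = 1 (k(R) = (2*R)/((2*R)) = (2*R)*(1/(2*R)) = 1)
k(-8*1)*(-8 - 1*(-68)) = 1*(-8 - 1*(-68)) = 1*(-8 + 68) = 1*60 = 60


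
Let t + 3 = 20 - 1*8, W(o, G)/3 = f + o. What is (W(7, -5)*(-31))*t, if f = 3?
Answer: -8370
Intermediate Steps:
W(o, G) = 9 + 3*o (W(o, G) = 3*(3 + o) = 9 + 3*o)
t = 9 (t = -3 + (20 - 1*8) = -3 + (20 - 8) = -3 + 12 = 9)
(W(7, -5)*(-31))*t = ((9 + 3*7)*(-31))*9 = ((9 + 21)*(-31))*9 = (30*(-31))*9 = -930*9 = -8370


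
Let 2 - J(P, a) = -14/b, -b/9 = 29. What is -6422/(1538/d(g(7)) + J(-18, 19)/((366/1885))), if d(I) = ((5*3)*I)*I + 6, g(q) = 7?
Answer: -1306263699/2461166 ≈ -530.75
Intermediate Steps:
b = -261 (b = -9*29 = -261)
J(P, a) = 508/261 (J(P, a) = 2 - (-14)/(-261) = 2 - (-14)*(-1)/261 = 2 - 1*14/261 = 2 - 14/261 = 508/261)
d(I) = 6 + 15*I² (d(I) = (15*I)*I + 6 = 15*I² + 6 = 6 + 15*I²)
-6422/(1538/d(g(7)) + J(-18, 19)/((366/1885))) = -6422/(1538/(6 + 15*7²) + 508/(261*((366/1885)))) = -6422/(1538/(6 + 15*49) + 508/(261*((366*(1/1885))))) = -6422/(1538/(6 + 735) + 508/(261*(366/1885))) = -6422/(1538/741 + (508/261)*(1885/366)) = -6422/(1538*(1/741) + 16510/1647) = -6422/(1538/741 + 16510/1647) = -6422/4922332/406809 = -6422*406809/4922332 = -1306263699/2461166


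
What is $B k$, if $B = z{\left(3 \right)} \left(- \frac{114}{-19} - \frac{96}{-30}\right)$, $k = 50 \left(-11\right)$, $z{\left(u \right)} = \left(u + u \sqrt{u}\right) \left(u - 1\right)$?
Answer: $-30360 - 30360 \sqrt{3} \approx -82945.0$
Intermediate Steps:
$z{\left(u \right)} = \left(-1 + u\right) \left(u + u^{\frac{3}{2}}\right)$ ($z{\left(u \right)} = \left(u + u^{\frac{3}{2}}\right) \left(-1 + u\right) = \left(-1 + u\right) \left(u + u^{\frac{3}{2}}\right)$)
$k = -550$
$B = \frac{276}{5} + \frac{276 \sqrt{3}}{5}$ ($B = \left(3^{2} + 3^{\frac{5}{2}} - 3 - 3^{\frac{3}{2}}\right) \left(- \frac{114}{-19} - \frac{96}{-30}\right) = \left(9 + 9 \sqrt{3} - 3 - 3 \sqrt{3}\right) \left(\left(-114\right) \left(- \frac{1}{19}\right) - - \frac{16}{5}\right) = \left(9 + 9 \sqrt{3} - 3 - 3 \sqrt{3}\right) \left(6 + \frac{16}{5}\right) = \left(6 + 6 \sqrt{3}\right) \frac{46}{5} = \frac{276}{5} + \frac{276 \sqrt{3}}{5} \approx 150.81$)
$B k = \left(\frac{276}{5} + \frac{276 \sqrt{3}}{5}\right) \left(-550\right) = -30360 - 30360 \sqrt{3}$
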